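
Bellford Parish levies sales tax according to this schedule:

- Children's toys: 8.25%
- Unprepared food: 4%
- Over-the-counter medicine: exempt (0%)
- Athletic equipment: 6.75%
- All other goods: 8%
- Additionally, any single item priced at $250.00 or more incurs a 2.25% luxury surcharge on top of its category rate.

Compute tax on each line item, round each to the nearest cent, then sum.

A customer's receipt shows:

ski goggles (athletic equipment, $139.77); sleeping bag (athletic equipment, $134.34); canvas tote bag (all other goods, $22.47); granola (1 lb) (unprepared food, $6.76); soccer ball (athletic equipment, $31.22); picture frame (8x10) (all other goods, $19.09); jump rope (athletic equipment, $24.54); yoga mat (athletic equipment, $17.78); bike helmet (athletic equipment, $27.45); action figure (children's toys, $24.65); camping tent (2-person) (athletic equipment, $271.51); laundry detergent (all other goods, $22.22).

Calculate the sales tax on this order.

Ski goggles $139.77: athletic equipment → 6.75% → $9.43
Sleeping bag $134.34: athletic equipment → 6.75% → $9.07
Canvas tote bag $22.47: all other goods → 8% → $1.80
Granola (1 lb) $6.76: unprepared food → 4% → $0.27
Soccer ball $31.22: athletic equipment → 6.75% → $2.11
Picture frame (8x10) $19.09: all other goods → 8% → $1.53
Jump rope $24.54: athletic equipment → 6.75% → $1.66
Yoga mat $17.78: athletic equipment → 6.75% → $1.20
Bike helmet $27.45: athletic equipment → 6.75% → $1.85
Action figure $24.65: children's toys → 8.25% → $2.03
Camping tent (2-person) $271.51: athletic equipment → 6.75% + 2.25% surcharge = 9% → $24.44
Laundry detergent $22.22: all other goods → 8% → $1.78
Total tax = $9.43 + $9.07 + $1.80 + $0.27 + $2.11 + $1.53 + $1.66 + $1.20 + $1.85 + $2.03 + $24.44 + $1.78 = $57.17

$57.17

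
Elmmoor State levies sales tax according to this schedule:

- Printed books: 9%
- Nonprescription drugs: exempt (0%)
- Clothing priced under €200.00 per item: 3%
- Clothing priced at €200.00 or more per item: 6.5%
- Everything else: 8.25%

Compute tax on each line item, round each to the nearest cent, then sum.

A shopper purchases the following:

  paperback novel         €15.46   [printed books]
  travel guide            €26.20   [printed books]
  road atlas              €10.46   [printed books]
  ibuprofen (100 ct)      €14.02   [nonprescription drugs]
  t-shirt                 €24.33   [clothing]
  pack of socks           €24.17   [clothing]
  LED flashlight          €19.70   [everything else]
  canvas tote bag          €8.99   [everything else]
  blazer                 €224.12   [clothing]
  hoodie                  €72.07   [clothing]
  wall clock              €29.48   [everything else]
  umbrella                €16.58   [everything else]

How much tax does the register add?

€29.05

Paperback novel €15.46: printed books → 9% → €1.39
Travel guide €26.20: printed books → 9% → €2.36
Road atlas €10.46: printed books → 9% → €0.94
Ibuprofen (100 ct) €14.02: nonprescription drugs → 0% → €0.00
T-shirt €24.33: clothing, under €200.00 → 3% → €0.73
Pack of socks €24.17: clothing, under €200.00 → 3% → €0.73
LED flashlight €19.70: everything else → 8.25% → €1.63
Canvas tote bag €8.99: everything else → 8.25% → €0.74
Blazer €224.12: clothing, €200.00 or more → 6.5% → €14.57
Hoodie €72.07: clothing, under €200.00 → 3% → €2.16
Wall clock €29.48: everything else → 8.25% → €2.43
Umbrella €16.58: everything else → 8.25% → €1.37
Total tax = €1.39 + €2.36 + €0.94 + €0.73 + €0.73 + €1.63 + €0.74 + €14.57 + €2.16 + €2.43 + €1.37 = €29.05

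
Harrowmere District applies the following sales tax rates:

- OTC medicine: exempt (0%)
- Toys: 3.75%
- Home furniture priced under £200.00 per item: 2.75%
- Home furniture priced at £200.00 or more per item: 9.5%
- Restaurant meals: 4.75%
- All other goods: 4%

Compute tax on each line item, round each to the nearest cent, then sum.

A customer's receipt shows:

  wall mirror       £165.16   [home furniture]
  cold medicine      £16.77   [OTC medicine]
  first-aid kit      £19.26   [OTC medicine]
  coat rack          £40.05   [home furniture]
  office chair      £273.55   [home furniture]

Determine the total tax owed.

Wall mirror £165.16: home furniture, under £200.00 → 2.75% → £4.54
Cold medicine £16.77: OTC medicine → 0% → £0.00
First-aid kit £19.26: OTC medicine → 0% → £0.00
Coat rack £40.05: home furniture, under £200.00 → 2.75% → £1.10
Office chair £273.55: home furniture, £200.00 or more → 9.5% → £25.99
Total tax = £4.54 + £1.10 + £25.99 = £31.63

£31.63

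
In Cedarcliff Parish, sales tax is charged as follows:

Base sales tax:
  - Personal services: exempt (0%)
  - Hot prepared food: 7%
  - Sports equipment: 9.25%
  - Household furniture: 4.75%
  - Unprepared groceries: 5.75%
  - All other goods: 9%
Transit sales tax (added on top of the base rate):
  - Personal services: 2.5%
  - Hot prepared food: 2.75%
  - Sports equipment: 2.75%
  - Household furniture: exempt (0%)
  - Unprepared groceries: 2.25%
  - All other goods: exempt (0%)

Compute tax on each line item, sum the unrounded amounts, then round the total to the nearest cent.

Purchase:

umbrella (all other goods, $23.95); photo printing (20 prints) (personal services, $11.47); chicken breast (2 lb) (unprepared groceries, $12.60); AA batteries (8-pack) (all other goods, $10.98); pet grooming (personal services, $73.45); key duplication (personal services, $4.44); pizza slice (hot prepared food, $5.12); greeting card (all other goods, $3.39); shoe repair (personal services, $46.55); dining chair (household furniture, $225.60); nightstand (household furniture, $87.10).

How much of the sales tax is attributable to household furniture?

Dining chair $225.60: household furniture → 4.75% + 0% transit = 4.75% → $10.716
Nightstand $87.10: household furniture → 4.75% + 0% transit = 4.75% → $4.13725
Tax on household furniture: unrounded sum = $14.85325 → $14.85

$14.85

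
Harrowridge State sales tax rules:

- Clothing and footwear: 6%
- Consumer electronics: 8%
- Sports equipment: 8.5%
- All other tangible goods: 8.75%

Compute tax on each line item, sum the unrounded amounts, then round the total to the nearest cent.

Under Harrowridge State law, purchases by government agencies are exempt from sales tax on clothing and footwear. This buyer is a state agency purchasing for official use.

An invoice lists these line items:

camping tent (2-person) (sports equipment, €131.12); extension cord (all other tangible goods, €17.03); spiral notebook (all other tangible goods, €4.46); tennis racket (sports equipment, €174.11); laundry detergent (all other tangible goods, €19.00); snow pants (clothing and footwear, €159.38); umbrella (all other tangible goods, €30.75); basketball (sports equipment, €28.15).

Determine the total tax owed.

€34.57

Camping tent (2-person) €131.12: sports equipment → 8.5% → €11.1452
Extension cord €17.03: all other tangible goods → 8.75% → €1.490125
Spiral notebook €4.46: all other tangible goods → 8.75% → €0.39025
Tennis racket €174.11: sports equipment → 8.5% → €14.79935
Laundry detergent €19.00: all other tangible goods → 8.75% → €1.6625
Snow pants €159.38: clothing and footwear, buyer-exempt → 0% → €0.00
Umbrella €30.75: all other tangible goods → 8.75% → €2.690625
Basketball €28.15: sports equipment → 8.5% → €2.39275
Unrounded tax sum = €34.5708 → €34.57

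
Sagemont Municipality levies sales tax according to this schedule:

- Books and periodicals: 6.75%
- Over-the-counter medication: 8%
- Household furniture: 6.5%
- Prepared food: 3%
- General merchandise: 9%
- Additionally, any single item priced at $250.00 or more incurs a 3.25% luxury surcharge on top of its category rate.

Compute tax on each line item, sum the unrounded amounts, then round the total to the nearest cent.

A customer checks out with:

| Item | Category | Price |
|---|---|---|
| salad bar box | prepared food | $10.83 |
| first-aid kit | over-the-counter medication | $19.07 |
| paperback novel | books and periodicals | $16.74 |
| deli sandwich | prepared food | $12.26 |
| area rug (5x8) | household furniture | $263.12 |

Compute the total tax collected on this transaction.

$29.00

Salad bar box $10.83: prepared food → 3% → $0.3249
First-aid kit $19.07: over-the-counter medication → 8% → $1.5256
Paperback novel $16.74: books and periodicals → 6.75% → $1.12995
Deli sandwich $12.26: prepared food → 3% → $0.3678
Area rug (5x8) $263.12: household furniture → 6.5% + 3.25% surcharge = 9.75% → $25.6542
Unrounded tax sum = $29.00245 → $29.00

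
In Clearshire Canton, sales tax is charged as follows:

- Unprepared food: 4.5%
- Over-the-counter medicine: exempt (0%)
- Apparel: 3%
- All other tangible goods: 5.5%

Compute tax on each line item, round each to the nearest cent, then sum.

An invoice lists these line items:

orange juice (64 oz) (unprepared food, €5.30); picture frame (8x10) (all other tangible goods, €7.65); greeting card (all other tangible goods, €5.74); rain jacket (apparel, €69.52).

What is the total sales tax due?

Orange juice (64 oz) €5.30: unprepared food → 4.5% → €0.24
Picture frame (8x10) €7.65: all other tangible goods → 5.5% → €0.42
Greeting card €5.74: all other tangible goods → 5.5% → €0.32
Rain jacket €69.52: apparel → 3% → €2.09
Total tax = €0.24 + €0.42 + €0.32 + €2.09 = €3.07

€3.07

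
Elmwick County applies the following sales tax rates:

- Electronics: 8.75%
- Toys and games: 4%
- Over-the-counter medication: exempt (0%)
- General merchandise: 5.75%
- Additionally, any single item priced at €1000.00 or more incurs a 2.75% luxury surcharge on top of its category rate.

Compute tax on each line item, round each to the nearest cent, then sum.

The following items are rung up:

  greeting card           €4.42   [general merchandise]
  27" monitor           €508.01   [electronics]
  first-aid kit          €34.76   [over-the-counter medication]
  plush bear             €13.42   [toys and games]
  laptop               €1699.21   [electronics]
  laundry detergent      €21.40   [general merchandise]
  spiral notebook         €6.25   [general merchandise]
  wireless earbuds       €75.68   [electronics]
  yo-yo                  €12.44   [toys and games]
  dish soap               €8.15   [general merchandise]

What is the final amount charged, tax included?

€2633.57

Greeting card €4.42: general merchandise → 5.75% → €0.25
27" monitor €508.01: electronics → 8.75% → €44.45
First-aid kit €34.76: over-the-counter medication → 0% → €0.00
Plush bear €13.42: toys and games → 4% → €0.54
Laptop €1699.21: electronics → 8.75% + 2.75% surcharge = 11.5% → €195.41
Laundry detergent €21.40: general merchandise → 5.75% → €1.23
Spiral notebook €6.25: general merchandise → 5.75% → €0.36
Wireless earbuds €75.68: electronics → 8.75% → €6.62
Yo-yo €12.44: toys and games → 4% → €0.50
Dish soap €8.15: general merchandise → 5.75% → €0.47
Subtotal = €2383.74; tax = €249.83; total due = €2633.57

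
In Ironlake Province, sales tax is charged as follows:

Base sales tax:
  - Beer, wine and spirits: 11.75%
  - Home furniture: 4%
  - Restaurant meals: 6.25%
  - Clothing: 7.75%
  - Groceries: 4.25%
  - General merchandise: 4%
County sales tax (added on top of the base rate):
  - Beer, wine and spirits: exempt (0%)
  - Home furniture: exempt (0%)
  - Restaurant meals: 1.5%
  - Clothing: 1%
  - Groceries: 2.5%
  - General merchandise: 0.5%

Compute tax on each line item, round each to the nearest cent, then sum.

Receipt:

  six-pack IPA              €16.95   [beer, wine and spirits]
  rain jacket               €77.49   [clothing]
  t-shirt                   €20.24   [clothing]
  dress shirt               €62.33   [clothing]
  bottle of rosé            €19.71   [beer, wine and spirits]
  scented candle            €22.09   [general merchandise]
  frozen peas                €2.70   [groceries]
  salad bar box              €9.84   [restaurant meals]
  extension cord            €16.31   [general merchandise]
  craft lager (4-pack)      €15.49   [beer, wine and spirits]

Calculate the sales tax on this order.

€22.79

Six-pack IPA €16.95: beer, wine and spirits → 11.75% + 0% county = 11.75% → €1.99
Rain jacket €77.49: clothing → 7.75% + 1% county = 8.75% → €6.78
T-shirt €20.24: clothing → 7.75% + 1% county = 8.75% → €1.77
Dress shirt €62.33: clothing → 7.75% + 1% county = 8.75% → €5.45
Bottle of rosé €19.71: beer, wine and spirits → 11.75% + 0% county = 11.75% → €2.32
Scented candle €22.09: general merchandise → 4% + 0.5% county = 4.5% → €0.99
Frozen peas €2.70: groceries → 4.25% + 2.5% county = 6.75% → €0.18
Salad bar box €9.84: restaurant meals → 6.25% + 1.5% county = 7.75% → €0.76
Extension cord €16.31: general merchandise → 4% + 0.5% county = 4.5% → €0.73
Craft lager (4-pack) €15.49: beer, wine and spirits → 11.75% + 0% county = 11.75% → €1.82
Total tax = €1.99 + €6.78 + €1.77 + €5.45 + €2.32 + €0.99 + €0.18 + €0.76 + €0.73 + €1.82 = €22.79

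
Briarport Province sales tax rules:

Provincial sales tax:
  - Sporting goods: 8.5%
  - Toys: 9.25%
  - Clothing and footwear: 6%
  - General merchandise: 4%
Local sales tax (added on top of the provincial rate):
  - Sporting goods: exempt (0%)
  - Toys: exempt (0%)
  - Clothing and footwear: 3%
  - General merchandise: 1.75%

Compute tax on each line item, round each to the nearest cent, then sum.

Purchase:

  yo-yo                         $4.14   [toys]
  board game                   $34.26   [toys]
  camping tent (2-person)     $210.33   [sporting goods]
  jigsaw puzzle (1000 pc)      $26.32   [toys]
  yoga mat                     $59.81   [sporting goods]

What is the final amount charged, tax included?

Yo-yo $4.14: toys → 9.25% + 0% local = 9.25% → $0.38
Board game $34.26: toys → 9.25% + 0% local = 9.25% → $3.17
Camping tent (2-person) $210.33: sporting goods → 8.5% + 0% local = 8.5% → $17.88
Jigsaw puzzle (1000 pc) $26.32: toys → 9.25% + 0% local = 9.25% → $2.43
Yoga mat $59.81: sporting goods → 8.5% + 0% local = 8.5% → $5.08
Subtotal = $334.86; tax = $28.94; total due = $363.80

$363.80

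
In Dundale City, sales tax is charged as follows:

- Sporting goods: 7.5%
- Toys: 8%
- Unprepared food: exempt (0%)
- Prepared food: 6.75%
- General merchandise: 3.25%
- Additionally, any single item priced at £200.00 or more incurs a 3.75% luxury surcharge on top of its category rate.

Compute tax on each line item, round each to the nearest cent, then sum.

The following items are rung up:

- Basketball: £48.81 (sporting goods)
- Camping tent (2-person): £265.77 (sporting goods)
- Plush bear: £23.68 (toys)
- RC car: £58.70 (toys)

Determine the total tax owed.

Basketball £48.81: sporting goods → 7.5% → £3.66
Camping tent (2-person) £265.77: sporting goods → 7.5% + 3.75% surcharge = 11.25% → £29.90
Plush bear £23.68: toys → 8% → £1.89
RC car £58.70: toys → 8% → £4.70
Total tax = £3.66 + £29.90 + £1.89 + £4.70 = £40.15

£40.15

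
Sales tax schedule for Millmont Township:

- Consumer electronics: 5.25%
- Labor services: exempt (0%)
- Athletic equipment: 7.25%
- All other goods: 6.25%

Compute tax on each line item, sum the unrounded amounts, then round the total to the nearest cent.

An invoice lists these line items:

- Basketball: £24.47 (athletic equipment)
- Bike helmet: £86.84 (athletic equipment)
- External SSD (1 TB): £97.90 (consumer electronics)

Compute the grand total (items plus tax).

Basketball £24.47: athletic equipment → 7.25% → £1.774075
Bike helmet £86.84: athletic equipment → 7.25% → £6.2959
External SSD (1 TB) £97.90: consumer electronics → 5.25% → £5.13975
Subtotal = £209.21; unrounded tax = £13.209725 → £13.21; total due = £222.42

£222.42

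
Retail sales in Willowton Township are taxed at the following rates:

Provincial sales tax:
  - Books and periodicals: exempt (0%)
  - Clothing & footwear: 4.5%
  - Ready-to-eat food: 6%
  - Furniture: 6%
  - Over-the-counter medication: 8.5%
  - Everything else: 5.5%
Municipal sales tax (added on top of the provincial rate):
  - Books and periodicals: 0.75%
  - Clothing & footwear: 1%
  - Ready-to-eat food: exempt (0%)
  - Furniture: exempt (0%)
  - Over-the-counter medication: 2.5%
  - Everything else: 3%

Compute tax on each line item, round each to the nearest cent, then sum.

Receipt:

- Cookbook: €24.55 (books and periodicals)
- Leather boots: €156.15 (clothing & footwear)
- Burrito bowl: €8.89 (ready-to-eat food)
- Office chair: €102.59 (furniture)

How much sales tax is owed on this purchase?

€15.46

Cookbook €24.55: books and periodicals → 0% + 0.75% municipal = 0.75% → €0.18
Leather boots €156.15: clothing & footwear → 4.5% + 1% municipal = 5.5% → €8.59
Burrito bowl €8.89: ready-to-eat food → 6% + 0% municipal = 6% → €0.53
Office chair €102.59: furniture → 6% + 0% municipal = 6% → €6.16
Total tax = €0.18 + €8.59 + €0.53 + €6.16 = €15.46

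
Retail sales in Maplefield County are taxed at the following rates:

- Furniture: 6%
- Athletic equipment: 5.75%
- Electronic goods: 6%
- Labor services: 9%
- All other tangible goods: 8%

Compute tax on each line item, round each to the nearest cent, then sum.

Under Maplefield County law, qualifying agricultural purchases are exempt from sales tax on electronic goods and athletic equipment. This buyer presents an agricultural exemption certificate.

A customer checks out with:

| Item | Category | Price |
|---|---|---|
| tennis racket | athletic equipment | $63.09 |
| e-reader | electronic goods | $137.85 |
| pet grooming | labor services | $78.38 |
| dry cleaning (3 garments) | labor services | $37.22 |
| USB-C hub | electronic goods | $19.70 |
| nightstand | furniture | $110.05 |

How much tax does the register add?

$17.00

Tennis racket $63.09: athletic equipment, buyer-exempt → 0% → $0.00
E-reader $137.85: electronic goods, buyer-exempt → 0% → $0.00
Pet grooming $78.38: labor services → 9% → $7.05
Dry cleaning (3 garments) $37.22: labor services → 9% → $3.35
USB-C hub $19.70: electronic goods, buyer-exempt → 0% → $0.00
Nightstand $110.05: furniture → 6% → $6.60
Total tax = $7.05 + $3.35 + $6.60 = $17.00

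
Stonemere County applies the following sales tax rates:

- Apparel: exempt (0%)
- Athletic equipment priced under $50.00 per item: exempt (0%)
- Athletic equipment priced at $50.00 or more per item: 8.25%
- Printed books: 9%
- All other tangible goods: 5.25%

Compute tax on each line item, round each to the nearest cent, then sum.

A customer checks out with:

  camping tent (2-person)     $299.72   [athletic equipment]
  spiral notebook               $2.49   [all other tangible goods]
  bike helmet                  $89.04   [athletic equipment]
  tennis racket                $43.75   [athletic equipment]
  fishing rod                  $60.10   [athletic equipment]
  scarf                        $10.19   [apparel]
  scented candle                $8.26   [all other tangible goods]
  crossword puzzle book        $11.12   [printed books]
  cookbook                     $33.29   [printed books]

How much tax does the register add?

$41.60

Camping tent (2-person) $299.72: athletic equipment, $50.00 or more → 8.25% → $24.73
Spiral notebook $2.49: all other tangible goods → 5.25% → $0.13
Bike helmet $89.04: athletic equipment, $50.00 or more → 8.25% → $7.35
Tennis racket $43.75: athletic equipment, under $50.00 → 0% → $0.00
Fishing rod $60.10: athletic equipment, $50.00 or more → 8.25% → $4.96
Scarf $10.19: apparel → 0% → $0.00
Scented candle $8.26: all other tangible goods → 5.25% → $0.43
Crossword puzzle book $11.12: printed books → 9% → $1.00
Cookbook $33.29: printed books → 9% → $3.00
Total tax = $24.73 + $0.13 + $7.35 + $4.96 + $0.43 + $1.00 + $3.00 = $41.60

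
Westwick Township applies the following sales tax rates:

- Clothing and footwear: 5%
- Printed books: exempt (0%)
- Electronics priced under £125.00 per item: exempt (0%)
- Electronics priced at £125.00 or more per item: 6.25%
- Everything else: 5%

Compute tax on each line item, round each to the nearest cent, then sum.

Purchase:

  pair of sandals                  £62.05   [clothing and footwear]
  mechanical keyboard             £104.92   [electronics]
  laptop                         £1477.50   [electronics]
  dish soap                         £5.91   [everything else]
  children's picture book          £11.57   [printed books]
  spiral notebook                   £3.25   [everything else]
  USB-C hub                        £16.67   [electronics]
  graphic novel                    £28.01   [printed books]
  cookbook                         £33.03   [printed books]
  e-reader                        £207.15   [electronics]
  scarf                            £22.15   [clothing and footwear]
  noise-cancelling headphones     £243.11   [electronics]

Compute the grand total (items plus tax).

£2340.47

Pair of sandals £62.05: clothing and footwear → 5% → £3.10
Mechanical keyboard £104.92: electronics, under £125.00 → 0% → £0.00
Laptop £1477.50: electronics, £125.00 or more → 6.25% → £92.34
Dish soap £5.91: everything else → 5% → £0.30
Children's picture book £11.57: printed books → 0% → £0.00
Spiral notebook £3.25: everything else → 5% → £0.16
USB-C hub £16.67: electronics, under £125.00 → 0% → £0.00
Graphic novel £28.01: printed books → 0% → £0.00
Cookbook £33.03: printed books → 0% → £0.00
E-reader £207.15: electronics, £125.00 or more → 6.25% → £12.95
Scarf £22.15: clothing and footwear → 5% → £1.11
Noise-cancelling headphones £243.11: electronics, £125.00 or more → 6.25% → £15.19
Subtotal = £2215.32; tax = £125.15; total due = £2340.47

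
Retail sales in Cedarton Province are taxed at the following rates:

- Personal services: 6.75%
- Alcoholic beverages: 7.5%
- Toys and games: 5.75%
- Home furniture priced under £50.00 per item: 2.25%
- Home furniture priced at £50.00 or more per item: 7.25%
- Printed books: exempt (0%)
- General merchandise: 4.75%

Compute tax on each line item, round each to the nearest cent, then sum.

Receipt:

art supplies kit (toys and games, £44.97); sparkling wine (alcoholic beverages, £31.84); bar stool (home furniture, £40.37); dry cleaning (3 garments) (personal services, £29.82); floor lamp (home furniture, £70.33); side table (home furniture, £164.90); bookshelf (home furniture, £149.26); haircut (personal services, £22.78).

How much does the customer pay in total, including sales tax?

Art supplies kit £44.97: toys and games → 5.75% → £2.59
Sparkling wine £31.84: alcoholic beverages → 7.5% → £2.39
Bar stool £40.37: home furniture, under £50.00 → 2.25% → £0.91
Dry cleaning (3 garments) £29.82: personal services → 6.75% → £2.01
Floor lamp £70.33: home furniture, £50.00 or more → 7.25% → £5.10
Side table £164.90: home furniture, £50.00 or more → 7.25% → £11.96
Bookshelf £149.26: home furniture, £50.00 or more → 7.25% → £10.82
Haircut £22.78: personal services → 6.75% → £1.54
Subtotal = £554.27; tax = £37.32; total due = £591.59

£591.59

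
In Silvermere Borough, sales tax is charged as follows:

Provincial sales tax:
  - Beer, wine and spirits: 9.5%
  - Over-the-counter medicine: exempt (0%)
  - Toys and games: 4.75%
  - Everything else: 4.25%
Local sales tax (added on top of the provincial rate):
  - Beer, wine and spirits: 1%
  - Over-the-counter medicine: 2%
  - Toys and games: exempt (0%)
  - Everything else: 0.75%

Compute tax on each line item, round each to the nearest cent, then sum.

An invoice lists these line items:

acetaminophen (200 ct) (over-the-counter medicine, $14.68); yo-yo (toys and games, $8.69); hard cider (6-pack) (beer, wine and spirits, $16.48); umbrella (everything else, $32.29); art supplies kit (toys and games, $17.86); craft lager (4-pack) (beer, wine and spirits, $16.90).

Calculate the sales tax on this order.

$6.66

Acetaminophen (200 ct) $14.68: over-the-counter medicine → 0% + 2% local = 2% → $0.29
Yo-yo $8.69: toys and games → 4.75% + 0% local = 4.75% → $0.41
Hard cider (6-pack) $16.48: beer, wine and spirits → 9.5% + 1% local = 10.5% → $1.73
Umbrella $32.29: everything else → 4.25% + 0.75% local = 5% → $1.61
Art supplies kit $17.86: toys and games → 4.75% + 0% local = 4.75% → $0.85
Craft lager (4-pack) $16.90: beer, wine and spirits → 9.5% + 1% local = 10.5% → $1.77
Total tax = $0.29 + $0.41 + $1.73 + $1.61 + $0.85 + $1.77 = $6.66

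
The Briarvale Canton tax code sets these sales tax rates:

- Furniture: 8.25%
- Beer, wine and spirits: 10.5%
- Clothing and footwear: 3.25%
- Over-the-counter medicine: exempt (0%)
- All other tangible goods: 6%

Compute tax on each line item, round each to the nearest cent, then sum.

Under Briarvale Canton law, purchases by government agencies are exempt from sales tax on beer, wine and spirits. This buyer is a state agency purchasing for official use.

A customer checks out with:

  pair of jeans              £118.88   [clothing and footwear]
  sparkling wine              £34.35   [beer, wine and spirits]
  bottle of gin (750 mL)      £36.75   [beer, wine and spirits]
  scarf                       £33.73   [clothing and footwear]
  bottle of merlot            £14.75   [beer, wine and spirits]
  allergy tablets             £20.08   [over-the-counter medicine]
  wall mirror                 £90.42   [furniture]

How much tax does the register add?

Pair of jeans £118.88: clothing and footwear → 3.25% → £3.86
Sparkling wine £34.35: beer, wine and spirits, buyer-exempt → 0% → £0.00
Bottle of gin (750 mL) £36.75: beer, wine and spirits, buyer-exempt → 0% → £0.00
Scarf £33.73: clothing and footwear → 3.25% → £1.10
Bottle of merlot £14.75: beer, wine and spirits, buyer-exempt → 0% → £0.00
Allergy tablets £20.08: over-the-counter medicine → 0% → £0.00
Wall mirror £90.42: furniture → 8.25% → £7.46
Total tax = £3.86 + £1.10 + £7.46 = £12.42

£12.42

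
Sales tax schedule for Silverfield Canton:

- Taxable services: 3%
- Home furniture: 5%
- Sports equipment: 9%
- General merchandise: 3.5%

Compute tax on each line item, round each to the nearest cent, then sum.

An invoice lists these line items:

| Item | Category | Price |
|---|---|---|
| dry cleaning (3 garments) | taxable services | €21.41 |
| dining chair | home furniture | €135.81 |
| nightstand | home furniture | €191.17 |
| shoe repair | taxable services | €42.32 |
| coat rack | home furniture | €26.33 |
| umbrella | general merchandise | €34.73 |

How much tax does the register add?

Dry cleaning (3 garments) €21.41: taxable services → 3% → €0.64
Dining chair €135.81: home furniture → 5% → €6.79
Nightstand €191.17: home furniture → 5% → €9.56
Shoe repair €42.32: taxable services → 3% → €1.27
Coat rack €26.33: home furniture → 5% → €1.32
Umbrella €34.73: general merchandise → 3.5% → €1.22
Total tax = €0.64 + €6.79 + €9.56 + €1.27 + €1.32 + €1.22 = €20.80

€20.80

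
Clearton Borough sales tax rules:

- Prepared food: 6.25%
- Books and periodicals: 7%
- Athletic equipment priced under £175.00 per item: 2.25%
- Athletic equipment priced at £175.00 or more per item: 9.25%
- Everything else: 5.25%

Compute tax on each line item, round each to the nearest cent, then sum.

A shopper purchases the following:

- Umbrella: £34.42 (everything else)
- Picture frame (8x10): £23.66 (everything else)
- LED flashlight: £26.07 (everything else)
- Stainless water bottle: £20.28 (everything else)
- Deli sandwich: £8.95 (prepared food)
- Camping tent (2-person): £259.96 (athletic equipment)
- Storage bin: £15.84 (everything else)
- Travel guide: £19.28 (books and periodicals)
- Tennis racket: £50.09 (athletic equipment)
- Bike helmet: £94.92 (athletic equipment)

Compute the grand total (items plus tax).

Umbrella £34.42: everything else → 5.25% → £1.81
Picture frame (8x10) £23.66: everything else → 5.25% → £1.24
LED flashlight £26.07: everything else → 5.25% → £1.37
Stainless water bottle £20.28: everything else → 5.25% → £1.06
Deli sandwich £8.95: prepared food → 6.25% → £0.56
Camping tent (2-person) £259.96: athletic equipment, £175.00 or more → 9.25% → £24.05
Storage bin £15.84: everything else → 5.25% → £0.83
Travel guide £19.28: books and periodicals → 7% → £1.35
Tennis racket £50.09: athletic equipment, under £175.00 → 2.25% → £1.13
Bike helmet £94.92: athletic equipment, under £175.00 → 2.25% → £2.14
Subtotal = £553.47; tax = £35.54; total due = £589.01

£589.01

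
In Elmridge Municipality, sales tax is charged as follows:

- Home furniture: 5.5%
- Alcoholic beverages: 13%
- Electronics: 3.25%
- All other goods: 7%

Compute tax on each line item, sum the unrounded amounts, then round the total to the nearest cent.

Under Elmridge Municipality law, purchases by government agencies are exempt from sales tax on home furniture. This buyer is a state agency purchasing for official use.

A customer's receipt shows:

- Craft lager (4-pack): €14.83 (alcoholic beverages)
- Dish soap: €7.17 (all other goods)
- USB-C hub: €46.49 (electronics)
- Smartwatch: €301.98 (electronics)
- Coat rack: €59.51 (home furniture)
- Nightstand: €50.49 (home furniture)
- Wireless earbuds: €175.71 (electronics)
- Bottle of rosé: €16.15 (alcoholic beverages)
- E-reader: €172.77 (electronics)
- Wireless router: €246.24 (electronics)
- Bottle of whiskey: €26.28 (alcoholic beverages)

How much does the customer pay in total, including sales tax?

€1156.22

Craft lager (4-pack) €14.83: alcoholic beverages → 13% → €1.9279
Dish soap €7.17: all other goods → 7% → €0.5019
USB-C hub €46.49: electronics → 3.25% → €1.510925
Smartwatch €301.98: electronics → 3.25% → €9.81435
Coat rack €59.51: home furniture, buyer-exempt → 0% → €0.00
Nightstand €50.49: home furniture, buyer-exempt → 0% → €0.00
Wireless earbuds €175.71: electronics → 3.25% → €5.710575
Bottle of rosé €16.15: alcoholic beverages → 13% → €2.0995
E-reader €172.77: electronics → 3.25% → €5.615025
Wireless router €246.24: electronics → 3.25% → €8.0028
Bottle of whiskey €26.28: alcoholic beverages → 13% → €3.4164
Subtotal = €1117.62; unrounded tax = €38.599375 → €38.60; total due = €1156.22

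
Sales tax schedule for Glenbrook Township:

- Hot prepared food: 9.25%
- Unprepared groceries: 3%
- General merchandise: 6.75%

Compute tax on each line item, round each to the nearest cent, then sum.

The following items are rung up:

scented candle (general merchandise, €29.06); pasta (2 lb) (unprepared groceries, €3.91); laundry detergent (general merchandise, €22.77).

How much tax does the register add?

Scented candle €29.06: general merchandise → 6.75% → €1.96
Pasta (2 lb) €3.91: unprepared groceries → 3% → €0.12
Laundry detergent €22.77: general merchandise → 6.75% → €1.54
Total tax = €1.96 + €0.12 + €1.54 = €3.62

€3.62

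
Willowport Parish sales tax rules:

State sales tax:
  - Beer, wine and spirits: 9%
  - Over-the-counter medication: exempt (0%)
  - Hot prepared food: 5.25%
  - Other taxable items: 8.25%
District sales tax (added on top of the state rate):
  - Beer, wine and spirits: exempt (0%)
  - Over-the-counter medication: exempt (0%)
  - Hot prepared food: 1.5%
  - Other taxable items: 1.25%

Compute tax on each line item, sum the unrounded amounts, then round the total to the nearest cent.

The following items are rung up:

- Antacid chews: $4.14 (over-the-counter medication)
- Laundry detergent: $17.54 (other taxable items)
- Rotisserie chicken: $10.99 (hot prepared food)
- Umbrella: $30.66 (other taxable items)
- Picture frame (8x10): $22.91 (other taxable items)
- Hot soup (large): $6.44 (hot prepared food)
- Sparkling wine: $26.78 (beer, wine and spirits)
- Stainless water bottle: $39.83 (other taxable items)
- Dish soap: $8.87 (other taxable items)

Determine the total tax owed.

$14.97

Antacid chews $4.14: over-the-counter medication → 0% + 0% district = 0% → $0.00
Laundry detergent $17.54: other taxable items → 8.25% + 1.25% district = 9.5% → $1.6663
Rotisserie chicken $10.99: hot prepared food → 5.25% + 1.5% district = 6.75% → $0.741825
Umbrella $30.66: other taxable items → 8.25% + 1.25% district = 9.5% → $2.9127
Picture frame (8x10) $22.91: other taxable items → 8.25% + 1.25% district = 9.5% → $2.17645
Hot soup (large) $6.44: hot prepared food → 5.25% + 1.5% district = 6.75% → $0.4347
Sparkling wine $26.78: beer, wine and spirits → 9% + 0% district = 9% → $2.4102
Stainless water bottle $39.83: other taxable items → 8.25% + 1.25% district = 9.5% → $3.78385
Dish soap $8.87: other taxable items → 8.25% + 1.25% district = 9.5% → $0.84265
Unrounded tax sum = $14.968675 → $14.97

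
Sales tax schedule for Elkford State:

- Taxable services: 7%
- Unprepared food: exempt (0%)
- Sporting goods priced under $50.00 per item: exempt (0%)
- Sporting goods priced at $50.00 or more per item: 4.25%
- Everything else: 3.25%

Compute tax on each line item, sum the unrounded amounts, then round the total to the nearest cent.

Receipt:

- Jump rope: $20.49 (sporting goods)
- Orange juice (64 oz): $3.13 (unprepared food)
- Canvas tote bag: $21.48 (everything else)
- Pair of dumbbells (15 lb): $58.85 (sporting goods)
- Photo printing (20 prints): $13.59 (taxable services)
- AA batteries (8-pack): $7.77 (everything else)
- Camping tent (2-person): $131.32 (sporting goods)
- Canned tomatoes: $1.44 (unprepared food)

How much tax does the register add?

Jump rope $20.49: sporting goods, under $50.00 → 0% → $0.00
Orange juice (64 oz) $3.13: unprepared food → 0% → $0.00
Canvas tote bag $21.48: everything else → 3.25% → $0.6981
Pair of dumbbells (15 lb) $58.85: sporting goods, $50.00 or more → 4.25% → $2.501125
Photo printing (20 prints) $13.59: taxable services → 7% → $0.9513
AA batteries (8-pack) $7.77: everything else → 3.25% → $0.252525
Camping tent (2-person) $131.32: sporting goods, $50.00 or more → 4.25% → $5.5811
Canned tomatoes $1.44: unprepared food → 0% → $0.00
Unrounded tax sum = $9.98415 → $9.98

$9.98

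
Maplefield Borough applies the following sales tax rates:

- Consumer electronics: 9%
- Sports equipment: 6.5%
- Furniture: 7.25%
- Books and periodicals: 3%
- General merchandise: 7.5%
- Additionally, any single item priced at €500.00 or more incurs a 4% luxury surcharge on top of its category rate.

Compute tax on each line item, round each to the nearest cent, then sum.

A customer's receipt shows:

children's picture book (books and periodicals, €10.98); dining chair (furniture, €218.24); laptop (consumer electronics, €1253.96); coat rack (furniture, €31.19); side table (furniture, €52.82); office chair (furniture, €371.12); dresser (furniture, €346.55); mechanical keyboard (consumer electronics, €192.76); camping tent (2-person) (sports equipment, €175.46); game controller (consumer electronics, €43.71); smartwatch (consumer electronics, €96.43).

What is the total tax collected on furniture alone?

€73.94

Dining chair €218.24: furniture → 7.25% → €15.82
Coat rack €31.19: furniture → 7.25% → €2.26
Side table €52.82: furniture → 7.25% → €3.83
Office chair €371.12: furniture → 7.25% → €26.91
Dresser €346.55: furniture → 7.25% → €25.12
Tax on furniture = €15.82 + €2.26 + €3.83 + €26.91 + €25.12 = €73.94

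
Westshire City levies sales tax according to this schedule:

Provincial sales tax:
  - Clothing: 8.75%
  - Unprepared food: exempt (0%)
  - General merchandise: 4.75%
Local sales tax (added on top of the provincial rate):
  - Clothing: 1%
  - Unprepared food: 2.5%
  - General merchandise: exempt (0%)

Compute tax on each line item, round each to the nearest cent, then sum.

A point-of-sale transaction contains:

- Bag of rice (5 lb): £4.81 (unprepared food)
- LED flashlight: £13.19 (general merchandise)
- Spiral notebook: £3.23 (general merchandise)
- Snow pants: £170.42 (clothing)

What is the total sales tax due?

Bag of rice (5 lb) £4.81: unprepared food → 0% + 2.5% local = 2.5% → £0.12
LED flashlight £13.19: general merchandise → 4.75% + 0% local = 4.75% → £0.63
Spiral notebook £3.23: general merchandise → 4.75% + 0% local = 4.75% → £0.15
Snow pants £170.42: clothing → 8.75% + 1% local = 9.75% → £16.62
Total tax = £0.12 + £0.63 + £0.15 + £16.62 = £17.52

£17.52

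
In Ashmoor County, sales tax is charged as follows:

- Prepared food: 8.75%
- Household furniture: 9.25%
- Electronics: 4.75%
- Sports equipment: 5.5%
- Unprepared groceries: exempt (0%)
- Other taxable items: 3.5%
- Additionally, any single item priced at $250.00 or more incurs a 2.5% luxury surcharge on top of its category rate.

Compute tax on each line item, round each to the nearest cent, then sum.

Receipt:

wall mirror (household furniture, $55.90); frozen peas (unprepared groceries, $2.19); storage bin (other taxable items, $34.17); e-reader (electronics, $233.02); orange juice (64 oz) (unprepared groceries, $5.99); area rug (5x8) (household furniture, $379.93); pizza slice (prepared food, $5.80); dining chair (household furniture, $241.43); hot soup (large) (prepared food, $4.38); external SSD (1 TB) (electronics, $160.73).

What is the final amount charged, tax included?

$1216.47

Wall mirror $55.90: household furniture → 9.25% → $5.17
Frozen peas $2.19: unprepared groceries → 0% → $0.00
Storage bin $34.17: other taxable items → 3.5% → $1.20
E-reader $233.02: electronics → 4.75% → $11.07
Orange juice (64 oz) $5.99: unprepared groceries → 0% → $0.00
Area rug (5x8) $379.93: household furniture → 9.25% + 2.5% surcharge = 11.75% → $44.64
Pizza slice $5.80: prepared food → 8.75% → $0.51
Dining chair $241.43: household furniture → 9.25% → $22.33
Hot soup (large) $4.38: prepared food → 8.75% → $0.38
External SSD (1 TB) $160.73: electronics → 4.75% → $7.63
Subtotal = $1123.54; tax = $92.93; total due = $1216.47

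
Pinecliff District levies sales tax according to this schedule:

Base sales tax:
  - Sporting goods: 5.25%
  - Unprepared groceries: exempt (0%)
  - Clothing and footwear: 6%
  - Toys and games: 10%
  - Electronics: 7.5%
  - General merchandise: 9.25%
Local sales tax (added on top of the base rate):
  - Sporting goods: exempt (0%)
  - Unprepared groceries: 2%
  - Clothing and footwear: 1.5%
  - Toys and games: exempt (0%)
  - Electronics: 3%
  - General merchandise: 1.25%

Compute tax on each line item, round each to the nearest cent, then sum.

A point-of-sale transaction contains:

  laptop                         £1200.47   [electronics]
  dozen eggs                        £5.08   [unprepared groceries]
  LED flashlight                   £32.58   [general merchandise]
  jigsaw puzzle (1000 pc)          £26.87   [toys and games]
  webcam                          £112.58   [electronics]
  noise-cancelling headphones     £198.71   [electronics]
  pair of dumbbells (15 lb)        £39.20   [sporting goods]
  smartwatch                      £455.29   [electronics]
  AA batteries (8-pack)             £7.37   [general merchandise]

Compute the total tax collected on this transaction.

Laptop £1200.47: electronics → 7.5% + 3% local = 10.5% → £126.05
Dozen eggs £5.08: unprepared groceries → 0% + 2% local = 2% → £0.10
LED flashlight £32.58: general merchandise → 9.25% + 1.25% local = 10.5% → £3.42
Jigsaw puzzle (1000 pc) £26.87: toys and games → 10% + 0% local = 10% → £2.69
Webcam £112.58: electronics → 7.5% + 3% local = 10.5% → £11.82
Noise-cancelling headphones £198.71: electronics → 7.5% + 3% local = 10.5% → £20.86
Pair of dumbbells (15 lb) £39.20: sporting goods → 5.25% + 0% local = 5.25% → £2.06
Smartwatch £455.29: electronics → 7.5% + 3% local = 10.5% → £47.81
AA batteries (8-pack) £7.37: general merchandise → 9.25% + 1.25% local = 10.5% → £0.77
Total tax = £126.05 + £0.10 + £3.42 + £2.69 + £11.82 + £20.86 + £2.06 + £47.81 + £0.77 = £215.58

£215.58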